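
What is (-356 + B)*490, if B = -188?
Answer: -266560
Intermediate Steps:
(-356 + B)*490 = (-356 - 188)*490 = -544*490 = -266560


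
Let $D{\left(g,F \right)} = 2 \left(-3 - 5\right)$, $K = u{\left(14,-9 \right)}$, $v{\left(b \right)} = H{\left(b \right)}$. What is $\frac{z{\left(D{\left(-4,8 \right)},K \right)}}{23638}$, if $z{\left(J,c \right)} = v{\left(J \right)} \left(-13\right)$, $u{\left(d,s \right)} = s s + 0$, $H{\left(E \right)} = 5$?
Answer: $- \frac{65}{23638} \approx -0.0027498$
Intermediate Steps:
$v{\left(b \right)} = 5$
$u{\left(d,s \right)} = s^{2}$ ($u{\left(d,s \right)} = s^{2} + 0 = s^{2}$)
$K = 81$ ($K = \left(-9\right)^{2} = 81$)
$D{\left(g,F \right)} = -16$ ($D{\left(g,F \right)} = 2 \left(-8\right) = -16$)
$z{\left(J,c \right)} = -65$ ($z{\left(J,c \right)} = 5 \left(-13\right) = -65$)
$\frac{z{\left(D{\left(-4,8 \right)},K \right)}}{23638} = - \frac{65}{23638}$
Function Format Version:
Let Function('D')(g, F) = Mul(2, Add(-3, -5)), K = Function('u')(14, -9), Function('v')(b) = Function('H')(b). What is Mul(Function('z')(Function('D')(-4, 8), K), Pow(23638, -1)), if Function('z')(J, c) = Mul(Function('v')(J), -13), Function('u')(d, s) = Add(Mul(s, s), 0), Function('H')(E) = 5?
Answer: Rational(-65, 23638) ≈ -0.0027498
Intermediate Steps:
Function('v')(b) = 5
Function('u')(d, s) = Pow(s, 2) (Function('u')(d, s) = Add(Pow(s, 2), 0) = Pow(s, 2))
K = 81 (K = Pow(-9, 2) = 81)
Function('D')(g, F) = -16 (Function('D')(g, F) = Mul(2, -8) = -16)
Function('z')(J, c) = -65 (Function('z')(J, c) = Mul(5, -13) = -65)
Mul(Function('z')(Function('D')(-4, 8), K), Pow(23638, -1)) = Mul(-65, Pow(23638, -1)) = Mul(-65, Rational(1, 23638)) = Rational(-65, 23638)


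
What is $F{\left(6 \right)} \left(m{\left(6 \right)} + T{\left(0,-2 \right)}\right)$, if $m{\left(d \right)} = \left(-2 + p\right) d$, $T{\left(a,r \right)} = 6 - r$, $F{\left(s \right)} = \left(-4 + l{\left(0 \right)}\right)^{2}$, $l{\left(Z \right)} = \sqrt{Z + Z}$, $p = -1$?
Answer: $-160$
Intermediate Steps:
$l{\left(Z \right)} = \sqrt{2} \sqrt{Z}$ ($l{\left(Z \right)} = \sqrt{2 Z} = \sqrt{2} \sqrt{Z}$)
$F{\left(s \right)} = 16$ ($F{\left(s \right)} = \left(-4 + \sqrt{2} \sqrt{0}\right)^{2} = \left(-4 + \sqrt{2} \cdot 0\right)^{2} = \left(-4 + 0\right)^{2} = \left(-4\right)^{2} = 16$)
$m{\left(d \right)} = - 3 d$ ($m{\left(d \right)} = \left(-2 - 1\right) d = - 3 d$)
$F{\left(6 \right)} \left(m{\left(6 \right)} + T{\left(0,-2 \right)}\right) = 16 \left(\left(-3\right) 6 + \left(6 - -2\right)\right) = 16 \left(-18 + \left(6 + 2\right)\right) = 16 \left(-18 + 8\right) = 16 \left(-10\right) = -160$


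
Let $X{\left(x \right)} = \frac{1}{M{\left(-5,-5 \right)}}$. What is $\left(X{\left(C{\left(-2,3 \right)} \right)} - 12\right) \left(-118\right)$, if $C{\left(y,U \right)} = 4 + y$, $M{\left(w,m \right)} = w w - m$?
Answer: $\frac{21181}{15} \approx 1412.1$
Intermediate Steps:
$M{\left(w,m \right)} = w^{2} - m$
$X{\left(x \right)} = \frac{1}{30}$ ($X{\left(x \right)} = \frac{1}{\left(-5\right)^{2} - -5} = \frac{1}{25 + 5} = \frac{1}{30}$)
$\left(X{\left(C{\left(-2,3 \right)} \right)} - 12\right) \left(-118\right) = \left(\frac{1}{30} - 12\right) \left(-118\right) = \left(- \frac{359}{30}\right) \left(-118\right) = \frac{21181}{15}$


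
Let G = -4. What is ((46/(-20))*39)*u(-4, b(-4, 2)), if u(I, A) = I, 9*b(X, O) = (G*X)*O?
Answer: 1794/5 ≈ 358.80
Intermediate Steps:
b(X, O) = -4*O*X/9 (b(X, O) = ((-4*X)*O)/9 = (-4*O*X)/9 = -4*O*X/9)
((46/(-20))*39)*u(-4, b(-4, 2)) = ((46/(-20))*39)*(-4) = ((46*(-1/20))*39)*(-4) = -23/10*39*(-4) = -897/10*(-4) = 1794/5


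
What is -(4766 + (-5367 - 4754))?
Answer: 5355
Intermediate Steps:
-(4766 + (-5367 - 4754)) = -(4766 - 10121) = -1*(-5355) = 5355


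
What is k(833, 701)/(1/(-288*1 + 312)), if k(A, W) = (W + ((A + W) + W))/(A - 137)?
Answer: 2936/29 ≈ 101.24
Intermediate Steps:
k(A, W) = (A + 3*W)/(-137 + A) (k(A, W) = (W + (A + 2*W))/(-137 + A) = (A + 3*W)/(-137 + A))
k(833, 701)/(1/(-288*1 + 312)) = ((833 + 3*701)/(-137 + 833))/(1/(-288*1 + 312)) = ((833 + 2103)/696)/(1/(-288 + 312)) = ((1/696)*2936)/(1/24) = 367/(87*(1/24)) = (367/87)*24 = 2936/29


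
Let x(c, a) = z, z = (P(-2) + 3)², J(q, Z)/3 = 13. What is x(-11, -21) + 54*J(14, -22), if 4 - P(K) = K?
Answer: 2187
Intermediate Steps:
P(K) = 4 - K
J(q, Z) = 39 (J(q, Z) = 3*13 = 39)
z = 81 (z = ((4 - 1*(-2)) + 3)² = ((4 + 2) + 3)² = (6 + 3)² = 9² = 81)
x(c, a) = 81
x(-11, -21) + 54*J(14, -22) = 81 + 54*39 = 81 + 2106 = 2187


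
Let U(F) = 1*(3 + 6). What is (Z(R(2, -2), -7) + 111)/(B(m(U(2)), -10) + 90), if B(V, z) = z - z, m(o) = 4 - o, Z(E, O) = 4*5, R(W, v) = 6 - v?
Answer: 131/90 ≈ 1.4556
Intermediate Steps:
U(F) = 9 (U(F) = 1*9 = 9)
Z(E, O) = 20
B(V, z) = 0
(Z(R(2, -2), -7) + 111)/(B(m(U(2)), -10) + 90) = (20 + 111)/(0 + 90) = 131/90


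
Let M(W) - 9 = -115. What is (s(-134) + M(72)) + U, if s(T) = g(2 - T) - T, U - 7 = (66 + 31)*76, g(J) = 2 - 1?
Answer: 7408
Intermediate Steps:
M(W) = -106 (M(W) = 9 - 115 = -106)
g(J) = 1
U = 7379 (U = 7 + (66 + 31)*76 = 7 + 97*76 = 7 + 7372 = 7379)
s(T) = 1 - T
(s(-134) + M(72)) + U = ((1 - 1*(-134)) - 106) + 7379 = ((1 + 134) - 106) + 7379 = (135 - 106) + 7379 = 29 + 7379 = 7408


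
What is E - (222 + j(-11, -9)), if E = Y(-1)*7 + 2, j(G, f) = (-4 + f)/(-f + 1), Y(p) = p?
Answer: -2257/10 ≈ -225.70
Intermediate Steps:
j(G, f) = (-4 + f)/(1 - f)
E = -5 (E = -1*7 + 2 = -7 + 2 = -5)
E - (222 + j(-11, -9)) = -5 - (222 + (4 - 1*(-9))/(-1 - 9)) = -5 - (222 + (4 + 9)/(-10)) = -5 - (222 - 1/10*13) = -5 - (222 - 13/10) = -5 - 1*2207/10 = -5 - 2207/10 = -2257/10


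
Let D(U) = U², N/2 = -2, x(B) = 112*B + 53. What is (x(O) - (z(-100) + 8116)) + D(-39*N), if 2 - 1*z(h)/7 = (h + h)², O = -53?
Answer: 290323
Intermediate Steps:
x(B) = 53 + 112*B
N = -4 (N = 2*(-2) = -4)
z(h) = 14 - 28*h² (z(h) = 14 - 7*(h + h)² = 14 - 7*4*h² = 14 - 28*h²)
(x(O) - (z(-100) + 8116)) + D(-39*N) = ((53 + 112*(-53)) - ((14 - 28*(-100)²) + 8116)) + (-39*(-4))² = ((53 - 5936) - ((14 - 28*10000) + 8116)) + 156² = (-5883 - ((14 - 280000) + 8116)) + 24336 = (-5883 - (-279986 + 8116)) + 24336 = (-5883 - 1*(-271870)) + 24336 = (-5883 + 271870) + 24336 = 265987 + 24336 = 290323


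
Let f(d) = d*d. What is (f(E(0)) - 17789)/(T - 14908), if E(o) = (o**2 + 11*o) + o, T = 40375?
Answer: -17789/25467 ≈ -0.69851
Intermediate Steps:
E(o) = o**2 + 12*o
f(d) = d**2
(f(E(0)) - 17789)/(T - 14908) = ((0*(12 + 0))**2 - 17789)/(40375 - 14908) = ((0*12)**2 - 17789)/25467 = (0**2 - 17789)*(1/25467) = (0 - 17789)*(1/25467) = -17789*1/25467 = -17789/25467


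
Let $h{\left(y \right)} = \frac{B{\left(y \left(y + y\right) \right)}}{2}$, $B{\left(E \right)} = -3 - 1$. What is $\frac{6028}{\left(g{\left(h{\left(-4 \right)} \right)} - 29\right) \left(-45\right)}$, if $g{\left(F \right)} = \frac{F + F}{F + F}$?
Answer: $\frac{1507}{315} \approx 4.7841$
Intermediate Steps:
$B{\left(E \right)} = -4$ ($B{\left(E \right)} = -3 - 1 = -4$)
$h{\left(y \right)} = -2$ ($h{\left(y \right)} = - \frac{4}{2} = \left(-4\right) \frac{1}{2} = -2$)
$g{\left(F \right)} = 1$ ($g{\left(F \right)} = \frac{2 F}{2 F} = 2 F \frac{1}{2 F} = 1$)
$\frac{6028}{\left(g{\left(h{\left(-4 \right)} \right)} - 29\right) \left(-45\right)} = \frac{6028}{\left(1 - 29\right) \left(-45\right)} = \frac{6028}{\left(-28\right) \left(-45\right)} = \frac{6028}{1260} = 6028 \cdot \frac{1}{1260} = \frac{1507}{315}$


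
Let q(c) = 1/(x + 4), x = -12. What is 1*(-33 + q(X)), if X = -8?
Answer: -265/8 ≈ -33.125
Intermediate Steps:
q(c) = -⅛ (q(c) = 1/(-12 + 4) = 1/(-8) = -⅛)
1*(-33 + q(X)) = 1*(-33 - ⅛) = 1*(-265/8) = -265/8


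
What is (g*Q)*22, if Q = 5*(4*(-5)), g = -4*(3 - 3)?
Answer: 0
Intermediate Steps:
g = 0 (g = -4*0 = 0)
Q = -100 (Q = 5*(-20) = -100)
(g*Q)*22 = (0*(-100))*22 = 0*22 = 0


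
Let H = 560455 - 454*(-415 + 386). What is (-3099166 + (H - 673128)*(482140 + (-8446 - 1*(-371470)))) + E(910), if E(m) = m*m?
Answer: -84102005214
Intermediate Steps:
E(m) = m²
H = 573621 (H = 560455 - 454*(-29) = 560455 + 13166 = 573621)
(-3099166 + (H - 673128)*(482140 + (-8446 - 1*(-371470)))) + E(910) = (-3099166 + (573621 - 673128)*(482140 + (-8446 - 1*(-371470)))) + 910² = (-3099166 - 99507*(482140 + (-8446 + 371470))) + 828100 = (-3099166 - 99507*(482140 + 363024)) + 828100 = (-3099166 - 99507*845164) + 828100 = (-3099166 - 84099734148) + 828100 = -84102833314 + 828100 = -84102005214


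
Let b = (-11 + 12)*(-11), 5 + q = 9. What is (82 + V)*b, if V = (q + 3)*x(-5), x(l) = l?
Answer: -517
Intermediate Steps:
q = 4 (q = -5 + 9 = 4)
b = -11 (b = 1*(-11) = -11)
V = -35 (V = (4 + 3)*(-5) = 7*(-5) = -35)
(82 + V)*b = (82 - 35)*(-11) = 47*(-11) = -517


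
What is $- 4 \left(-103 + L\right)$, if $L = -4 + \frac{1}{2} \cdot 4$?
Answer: $420$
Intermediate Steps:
$L = -2$ ($L = -4 + \frac{1}{2} \cdot 4 = -4 + 2 = -2$)
$- 4 \left(-103 + L\right) = - 4 \left(-103 - 2\right) = \left(-4\right) \left(-105\right) = 420$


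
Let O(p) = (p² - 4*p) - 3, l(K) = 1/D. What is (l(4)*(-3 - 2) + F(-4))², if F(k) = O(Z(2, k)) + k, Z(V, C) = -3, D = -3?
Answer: 2209/9 ≈ 245.44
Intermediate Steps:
l(K) = -⅓ (l(K) = 1/(-3) = -⅓)
O(p) = -3 + p² - 4*p
F(k) = 18 + k (F(k) = (-3 + (-3)² - 4*(-3)) + k = (-3 + 9 + 12) + k = 18 + k)
(l(4)*(-3 - 2) + F(-4))² = (-(-3 - 2)/3 + (18 - 4))² = (-⅓*(-5) + 14)² = (5/3 + 14)² = (47/3)² = 2209/9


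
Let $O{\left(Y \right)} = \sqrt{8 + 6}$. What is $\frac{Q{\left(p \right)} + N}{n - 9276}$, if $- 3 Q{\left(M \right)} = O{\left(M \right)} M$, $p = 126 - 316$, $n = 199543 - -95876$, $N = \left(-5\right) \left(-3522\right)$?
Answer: $\frac{5870}{95381} + \frac{190 \sqrt{14}}{858429} \approx 0.062371$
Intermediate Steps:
$N = 17610$
$n = 295419$ ($n = 199543 + 95876 = 295419$)
$p = -190$ ($p = 126 - 316 = -190$)
$O{\left(Y \right)} = \sqrt{14}$
$Q{\left(M \right)} = - \frac{M \sqrt{14}}{3}$ ($Q{\left(M \right)} = - \frac{\sqrt{14} M}{3} = - \frac{M \sqrt{14}}{3}$)
$\frac{Q{\left(p \right)} + N}{n - 9276} = \frac{\left(- \frac{1}{3}\right) \left(-190\right) \sqrt{14} + 17610}{295419 - 9276} = \frac{\frac{190 \sqrt{14}}{3} + 17610}{286143} = \left(17610 + \frac{190 \sqrt{14}}{3}\right) \frac{1}{286143} = \frac{5870}{95381} + \frac{190 \sqrt{14}}{858429}$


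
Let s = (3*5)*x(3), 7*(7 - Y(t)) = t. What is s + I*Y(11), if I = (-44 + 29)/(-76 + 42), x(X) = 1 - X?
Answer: -3285/119 ≈ -27.605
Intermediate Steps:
Y(t) = 7 - t/7
I = 15/34 (I = -15/(-34) = -15*(-1/34) = 15/34 ≈ 0.44118)
s = -30 (s = (3*5)*(1 - 1*3) = 15*(1 - 3) = 15*(-2) = -30)
s + I*Y(11) = -30 + 15*(7 - ⅐*11)/34 = -30 + 15*(7 - 11/7)/34 = -30 + (15/34)*(38/7) = -30 + 285/119 = -3285/119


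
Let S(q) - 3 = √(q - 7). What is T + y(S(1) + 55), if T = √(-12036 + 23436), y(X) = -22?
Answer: -22 + 10*√114 ≈ 84.771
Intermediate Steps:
S(q) = 3 + √(-7 + q) (S(q) = 3 + √(q - 7) = 3 + √(-7 + q))
T = 10*√114 (T = √11400 = 10*√114 ≈ 106.77)
T + y(S(1) + 55) = 10*√114 - 22 = -22 + 10*√114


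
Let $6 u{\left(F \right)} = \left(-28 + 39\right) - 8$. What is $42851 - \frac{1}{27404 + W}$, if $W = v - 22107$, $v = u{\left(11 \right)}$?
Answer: $\frac{454006343}{10595} \approx 42851.0$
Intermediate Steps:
$u{\left(F \right)} = \frac{1}{2}$ ($u{\left(F \right)} = \frac{\left(-28 + 39\right) - 8}{6} = \frac{11 - 8}{6} = \frac{1}{6} \cdot 3 = \frac{1}{2}$)
$v = \frac{1}{2} \approx 0.5$
$W = - \frac{44213}{2}$ ($W = \frac{1}{2} - 22107 = - \frac{44213}{2} \approx -22107.0$)
$42851 - \frac{1}{27404 + W} = 42851 - \frac{1}{27404 - \frac{44213}{2}} = 42851 - \frac{1}{\frac{10595}{2}} = 42851 - \frac{2}{10595} = \frac{454006343}{10595}$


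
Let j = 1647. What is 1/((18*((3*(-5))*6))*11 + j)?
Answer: -1/16173 ≈ -6.1831e-5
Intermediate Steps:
1/((18*((3*(-5))*6))*11 + j) = 1/((18*((3*(-5))*6))*11 + 1647) = 1/((18*(-15*6))*11 + 1647) = 1/((18*(-90))*11 + 1647) = 1/(-1620*11 + 1647) = 1/(-17820 + 1647) = 1/(-16173) = -1/16173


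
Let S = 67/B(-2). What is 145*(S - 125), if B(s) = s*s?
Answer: -62785/4 ≈ -15696.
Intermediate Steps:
B(s) = s**2
S = 67/4 (S = 67/((-2)**2) = 67/4 ≈ 16.750)
145*(S - 125) = 145*(67/4 - 125) = 145*(-433/4) = -62785/4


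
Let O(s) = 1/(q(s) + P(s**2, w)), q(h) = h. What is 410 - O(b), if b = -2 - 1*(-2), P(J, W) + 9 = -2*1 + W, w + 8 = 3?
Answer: 6561/16 ≈ 410.06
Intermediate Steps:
w = -5 (w = -8 + 3 = -5)
P(J, W) = -11 + W (P(J, W) = -9 + (-2*1 + W) = -9 + (-2 + W) = -11 + W)
b = 0 (b = -2 + 2 = 0)
O(s) = 1/(-16 + s) (O(s) = 1/(s + (-11 - 5)) = 1/(s - 16) = 1/(-16 + s))
410 - O(b) = 410 - 1/(-16 + 0) = 410 - 1/(-16) = 410 - 1*(-1/16) = 410 + 1/16 = 6561/16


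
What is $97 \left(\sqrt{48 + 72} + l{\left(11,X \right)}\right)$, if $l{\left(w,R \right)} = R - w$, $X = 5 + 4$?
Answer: $-194 + 194 \sqrt{30} \approx 868.58$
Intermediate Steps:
$X = 9$
$97 \left(\sqrt{48 + 72} + l{\left(11,X \right)}\right) = 97 \left(\sqrt{48 + 72} + \left(9 - 11\right)\right) = 97 \left(\sqrt{120} + \left(9 - 11\right)\right) = 97 \left(2 \sqrt{30} - 2\right) = 97 \left(-2 + 2 \sqrt{30}\right) = -194 + 194 \sqrt{30}$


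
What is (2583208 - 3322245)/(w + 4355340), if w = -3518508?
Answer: -739037/836832 ≈ -0.88314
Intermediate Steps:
(2583208 - 3322245)/(w + 4355340) = (2583208 - 3322245)/(-3518508 + 4355340) = -739037/836832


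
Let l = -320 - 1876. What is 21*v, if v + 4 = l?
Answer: -46200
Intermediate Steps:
l = -2196
v = -2200 (v = -4 - 2196 = -2200)
21*v = 21*(-2200) = -46200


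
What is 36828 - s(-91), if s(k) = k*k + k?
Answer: 28638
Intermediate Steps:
s(k) = k + k**2 (s(k) = k**2 + k = k + k**2)
36828 - s(-91) = 36828 - (-91)*(1 - 91) = 36828 - (-91)*(-90) = 36828 - 1*8190 = 36828 - 8190 = 28638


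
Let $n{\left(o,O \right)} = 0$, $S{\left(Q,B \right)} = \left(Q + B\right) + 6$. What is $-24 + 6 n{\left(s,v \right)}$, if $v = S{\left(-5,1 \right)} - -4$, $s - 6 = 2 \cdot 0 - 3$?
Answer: $-24$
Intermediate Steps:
$S{\left(Q,B \right)} = 6 + B + Q$ ($S{\left(Q,B \right)} = \left(B + Q\right) + 6 = 6 + B + Q$)
$s = 3$ ($s = 6 + \left(2 \cdot 0 - 3\right) = 6 + \left(0 - 3\right) = 6 - 3 = 3$)
$v = 6$ ($v = \left(6 + 1 - 5\right) - -4 = 2 + 4 = 6$)
$-24 + 6 n{\left(s,v \right)} = -24 + 6 \cdot 0 = -24 + 0 = -24$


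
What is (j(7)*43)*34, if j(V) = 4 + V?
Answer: 16082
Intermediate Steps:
(j(7)*43)*34 = ((4 + 7)*43)*34 = (11*43)*34 = 473*34 = 16082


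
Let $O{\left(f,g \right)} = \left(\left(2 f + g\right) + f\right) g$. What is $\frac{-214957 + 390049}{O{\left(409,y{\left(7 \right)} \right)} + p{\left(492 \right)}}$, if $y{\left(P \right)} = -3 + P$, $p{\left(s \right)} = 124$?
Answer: $\frac{43773}{1262} \approx 34.685$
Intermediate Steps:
$O{\left(f,g \right)} = g \left(g + 3 f\right)$ ($O{\left(f,g \right)} = \left(\left(g + 2 f\right) + f\right) g = \left(g + 3 f\right) g = g \left(g + 3 f\right)$)
$\frac{-214957 + 390049}{O{\left(409,y{\left(7 \right)} \right)} + p{\left(492 \right)}} = \frac{-214957 + 390049}{\left(-3 + 7\right) \left(\left(-3 + 7\right) + 3 \cdot 409\right) + 124} = \frac{175092}{4 \left(4 + 1227\right) + 124} = \frac{175092}{4 \cdot 1231 + 124} = \frac{175092}{4924 + 124} = \frac{175092}{5048} = 175092 \cdot \frac{1}{5048} = \frac{43773}{1262}$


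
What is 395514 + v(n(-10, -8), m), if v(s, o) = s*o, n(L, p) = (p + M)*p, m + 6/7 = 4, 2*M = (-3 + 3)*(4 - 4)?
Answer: 2770006/7 ≈ 3.9572e+5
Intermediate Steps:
M = 0 (M = ((-3 + 3)*(4 - 4))/2 = (0*0)/2 = (½)*0 = 0)
m = 22/7 (m = -6/7 + 4 = 22/7 ≈ 3.1429)
n(L, p) = p² (n(L, p) = (p + 0)*p = p*p = p²)
v(s, o) = o*s
395514 + v(n(-10, -8), m) = 395514 + (22/7)*(-8)² = 395514 + (22/7)*64 = 395514 + 1408/7 = 2770006/7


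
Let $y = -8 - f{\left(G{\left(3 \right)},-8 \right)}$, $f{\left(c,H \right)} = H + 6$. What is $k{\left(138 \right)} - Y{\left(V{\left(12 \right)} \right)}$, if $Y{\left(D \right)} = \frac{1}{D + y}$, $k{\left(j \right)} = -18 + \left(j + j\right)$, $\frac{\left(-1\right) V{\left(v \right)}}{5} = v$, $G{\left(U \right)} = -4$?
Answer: $\frac{17029}{66} \approx 258.02$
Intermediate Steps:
$V{\left(v \right)} = - 5 v$
$f{\left(c,H \right)} = 6 + H$
$k{\left(j \right)} = -18 + 2 j$
$y = -6$ ($y = -8 - \left(6 - 8\right) = -8 - -2 = -8 + 2 = -6$)
$Y{\left(D \right)} = \frac{1}{-6 + D}$ ($Y{\left(D \right)} = \frac{1}{D - 6} = \frac{1}{-6 + D}$)
$k{\left(138 \right)} - Y{\left(V{\left(12 \right)} \right)} = \left(-18 + 2 \cdot 138\right) - \frac{1}{-6 - 60} = \left(-18 + 276\right) - \frac{1}{-6 - 60} = 258 - \frac{1}{-66} = 258 - - \frac{1}{66} = 258 + \frac{1}{66} = \frac{17029}{66}$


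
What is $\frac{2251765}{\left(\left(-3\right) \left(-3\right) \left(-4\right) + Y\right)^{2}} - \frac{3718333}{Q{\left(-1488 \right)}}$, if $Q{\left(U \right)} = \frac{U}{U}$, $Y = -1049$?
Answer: $- \frac{875462462832}{235445} \approx -3.7183 \cdot 10^{6}$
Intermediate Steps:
$Q{\left(U \right)} = 1$
$\frac{2251765}{\left(\left(-3\right) \left(-3\right) \left(-4\right) + Y\right)^{2}} - \frac{3718333}{Q{\left(-1488 \right)}} = \frac{2251765}{\left(\left(-3\right) \left(-3\right) \left(-4\right) - 1049\right)^{2}} - \frac{3718333}{1} = \frac{2251765}{\left(9 \left(-4\right) - 1049\right)^{2}} - 3718333 = \frac{2251765}{\left(-36 - 1049\right)^{2}} - 3718333 = \frac{2251765}{\left(-1085\right)^{2}} - 3718333 = \frac{2251765}{1177225} - 3718333 = 2251765 \cdot \frac{1}{1177225} - 3718333 = \frac{450353}{235445} - 3718333 = - \frac{875462462832}{235445}$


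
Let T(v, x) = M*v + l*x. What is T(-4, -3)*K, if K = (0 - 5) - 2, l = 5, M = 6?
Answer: 273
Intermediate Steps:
T(v, x) = 5*x + 6*v (T(v, x) = 6*v + 5*x = 5*x + 6*v)
K = -7 (K = -5 - 2 = -7)
T(-4, -3)*K = (5*(-3) + 6*(-4))*(-7) = (-15 - 24)*(-7) = -39*(-7) = 273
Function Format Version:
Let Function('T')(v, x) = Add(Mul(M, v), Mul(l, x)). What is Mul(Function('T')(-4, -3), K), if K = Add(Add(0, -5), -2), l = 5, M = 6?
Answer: 273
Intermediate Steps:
Function('T')(v, x) = Add(Mul(5, x), Mul(6, v)) (Function('T')(v, x) = Add(Mul(6, v), Mul(5, x)) = Add(Mul(5, x), Mul(6, v)))
K = -7 (K = Add(-5, -2) = -7)
Mul(Function('T')(-4, -3), K) = Mul(Add(Mul(5, -3), Mul(6, -4)), -7) = Mul(Add(-15, -24), -7) = Mul(-39, -7) = 273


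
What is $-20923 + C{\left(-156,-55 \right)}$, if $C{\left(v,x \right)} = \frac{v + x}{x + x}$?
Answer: $- \frac{2301319}{110} \approx -20921.0$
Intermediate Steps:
$C{\left(v,x \right)} = \frac{v + x}{2 x}$
$-20923 + C{\left(-156,-55 \right)} = -20923 + \frac{-156 - 55}{2 \left(-55\right)} = -20923 + \frac{1}{2} \left(- \frac{1}{55}\right) \left(-211\right) = -20923 + \frac{211}{110} = - \frac{2301319}{110}$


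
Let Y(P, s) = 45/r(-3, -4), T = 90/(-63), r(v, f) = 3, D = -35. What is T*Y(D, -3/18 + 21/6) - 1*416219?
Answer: -2913683/7 ≈ -4.1624e+5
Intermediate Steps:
T = -10/7 (T = 90*(-1/63) = -10/7 ≈ -1.4286)
Y(P, s) = 15 (Y(P, s) = 45/3 = 45*(⅓) = 15)
T*Y(D, -3/18 + 21/6) - 1*416219 = -10/7*15 - 1*416219 = -150/7 - 416219 = -2913683/7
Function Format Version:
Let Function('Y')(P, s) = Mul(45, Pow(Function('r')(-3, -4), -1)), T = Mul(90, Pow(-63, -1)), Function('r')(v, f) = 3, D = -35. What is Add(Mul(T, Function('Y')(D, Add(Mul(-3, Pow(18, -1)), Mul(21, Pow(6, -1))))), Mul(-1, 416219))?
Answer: Rational(-2913683, 7) ≈ -4.1624e+5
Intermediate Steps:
T = Rational(-10, 7) (T = Mul(90, Rational(-1, 63)) = Rational(-10, 7) ≈ -1.4286)
Function('Y')(P, s) = 15 (Function('Y')(P, s) = Mul(45, Pow(3, -1)) = Mul(45, Rational(1, 3)) = 15)
Add(Mul(T, Function('Y')(D, Add(Mul(-3, Pow(18, -1)), Mul(21, Pow(6, -1))))), Mul(-1, 416219)) = Add(Mul(Rational(-10, 7), 15), Mul(-1, 416219)) = Add(Rational(-150, 7), -416219) = Rational(-2913683, 7)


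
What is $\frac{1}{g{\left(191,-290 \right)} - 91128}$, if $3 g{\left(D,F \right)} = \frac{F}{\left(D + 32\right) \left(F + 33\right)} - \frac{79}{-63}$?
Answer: $- \frac{10831779}{987073810873} \approx -1.0974 \cdot 10^{-5}$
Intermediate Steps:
$g{\left(D,F \right)} = \frac{79}{189} + \frac{F}{3 \left(32 + D\right) \left(33 + F\right)}$ ($g{\left(D,F \right)} = \frac{\frac{F}{\left(D + 32\right) \left(F + 33\right)} - \frac{79}{-63}}{3} = \frac{\frac{F}{\left(32 + D\right) \left(33 + F\right)} - - \frac{79}{63}}{3} = \frac{F \frac{1}{\left(32 + D\right) \left(33 + F\right)} + \frac{79}{63}}{3} = \frac{\frac{F}{\left(32 + D\right) \left(33 + F\right)} + \frac{79}{63}}{3} = \frac{\frac{79}{63} + \frac{F}{\left(32 + D\right) \left(33 + F\right)}}{3} = \frac{79}{189} + \frac{F}{3 \left(32 + D\right) \left(33 + F\right)}$)
$\frac{1}{g{\left(191,-290 \right)} - 91128} = \frac{1}{\frac{83424 + 2591 \left(-290\right) + 2607 \cdot 191 + 79 \cdot 191 \left(-290\right)}{189 \left(1056 + 32 \left(-290\right) + 33 \cdot 191 + 191 \left(-290\right)\right)} - 91128} = \frac{1}{\frac{83424 - 751390 + 497937 - 4375810}{189 \left(1056 - 9280 + 6303 - 55390\right)} - 91128} = \frac{1}{\frac{1}{189} \frac{1}{-57311} \left(-4545839\right) - 91128} = \frac{1}{\frac{1}{189} \left(- \frac{1}{57311}\right) \left(-4545839\right) - 91128} = \frac{1}{\frac{4545839}{10831779} - 91128} = \frac{1}{- \frac{987073810873}{10831779}} = - \frac{10831779}{987073810873}$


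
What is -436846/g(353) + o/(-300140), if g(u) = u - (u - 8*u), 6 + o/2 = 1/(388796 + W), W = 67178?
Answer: -934140571994989/6038772604385 ≈ -154.69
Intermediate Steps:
o = -2735843/227987 (o = -12 + 2/(388796 + 67178) = -12 + 2/455974 = -12 + 2*(1/455974) = -12 + 1/227987 = -2735843/227987 ≈ -12.000)
g(u) = 8*u (g(u) = u - (-7)*u = u + 7*u = 8*u)
-436846/g(353) + o/(-300140) = -436846/(8*353) - 2735843/227987/(-300140) = -436846/2824 - 2735843/227987*(-1/300140) = -436846*1/2824 + 2735843/68428018180 = -218423/1412 + 2735843/68428018180 = -934140571994989/6038772604385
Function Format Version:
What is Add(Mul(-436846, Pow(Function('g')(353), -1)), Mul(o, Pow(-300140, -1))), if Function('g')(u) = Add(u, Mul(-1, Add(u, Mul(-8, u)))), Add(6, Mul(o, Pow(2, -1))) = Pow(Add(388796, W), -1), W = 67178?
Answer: Rational(-934140571994989, 6038772604385) ≈ -154.69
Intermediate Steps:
o = Rational(-2735843, 227987) (o = Add(-12, Mul(2, Pow(Add(388796, 67178), -1))) = Add(-12, Mul(2, Pow(455974, -1))) = Add(-12, Mul(2, Rational(1, 455974))) = Add(-12, Rational(1, 227987)) = Rational(-2735843, 227987) ≈ -12.000)
Function('g')(u) = Mul(8, u) (Function('g')(u) = Add(u, Mul(-1, Mul(-7, u))) = Add(u, Mul(7, u)) = Mul(8, u))
Add(Mul(-436846, Pow(Function('g')(353), -1)), Mul(o, Pow(-300140, -1))) = Add(Mul(-436846, Pow(Mul(8, 353), -1)), Mul(Rational(-2735843, 227987), Pow(-300140, -1))) = Add(Mul(-436846, Pow(2824, -1)), Mul(Rational(-2735843, 227987), Rational(-1, 300140))) = Add(Mul(-436846, Rational(1, 2824)), Rational(2735843, 68428018180)) = Add(Rational(-218423, 1412), Rational(2735843, 68428018180)) = Rational(-934140571994989, 6038772604385)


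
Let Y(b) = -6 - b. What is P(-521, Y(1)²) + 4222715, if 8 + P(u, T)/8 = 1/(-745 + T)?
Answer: 367370636/87 ≈ 4.2226e+6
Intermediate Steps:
P(u, T) = -64 + 8/(-745 + T)
P(-521, Y(1)²) + 4222715 = 8*(5961 - 8*(-6 - 1*1)²)/(-745 + (-6 - 1*1)²) + 4222715 = 8*(5961 - 8*(-6 - 1)²)/(-745 + (-6 - 1)²) + 4222715 = 8*(5961 - 8*(-7)²)/(-745 + (-7)²) + 4222715 = 8*(5961 - 8*49)/(-745 + 49) + 4222715 = 8*(5961 - 392)/(-696) + 4222715 = 8*(-1/696)*5569 + 4222715 = -5569/87 + 4222715 = 367370636/87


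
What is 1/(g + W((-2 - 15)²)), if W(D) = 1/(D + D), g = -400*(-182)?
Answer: 578/42078401 ≈ 1.3736e-5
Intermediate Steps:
g = 72800
W(D) = 1/(2*D)
1/(g + W((-2 - 15)²)) = 1/(72800 + 1/(2*((-2 - 15)²))) = 1/(72800 + 1/(2*((-17)²))) = 1/(72800 + (½)/289) = 1/(72800 + (½)*(1/289)) = 1/(72800 + 1/578) = 1/(42078401/578) = 578/42078401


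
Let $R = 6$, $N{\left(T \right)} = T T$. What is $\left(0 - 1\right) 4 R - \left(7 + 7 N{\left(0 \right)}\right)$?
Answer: $-31$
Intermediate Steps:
$N{\left(T \right)} = T^{2}$
$\left(0 - 1\right) 4 R - \left(7 + 7 N{\left(0 \right)}\right) = \left(0 - 1\right) 4 \cdot 6 - \left(7 + 7 \cdot 0^{2}\right) = \left(-1\right) 24 - 7 = -24 + \left(-7 + 0\right) = -24 - 7 = -31$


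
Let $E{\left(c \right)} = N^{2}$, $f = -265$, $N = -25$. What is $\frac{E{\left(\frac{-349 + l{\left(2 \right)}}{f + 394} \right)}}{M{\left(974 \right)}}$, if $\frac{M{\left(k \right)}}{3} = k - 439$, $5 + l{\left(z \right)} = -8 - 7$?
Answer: $\frac{125}{321} \approx 0.38941$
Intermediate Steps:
$l{\left(z \right)} = -20$ ($l{\left(z \right)} = -5 - 15 = -20$)
$M{\left(k \right)} = -1317 + 3 k$ ($M{\left(k \right)} = 3 \left(k - 439\right) = 3 \left(-439 + k\right) = -1317 + 3 k$)
$E{\left(c \right)} = 625$ ($E{\left(c \right)} = \left(-25\right)^{2} = 625$)
$\frac{E{\left(\frac{-349 + l{\left(2 \right)}}{f + 394} \right)}}{M{\left(974 \right)}} = \frac{625}{-1317 + 3 \cdot 974} = \frac{625}{-1317 + 2922} = \frac{625}{1605} = 625 \cdot \frac{1}{1605} = \frac{125}{321}$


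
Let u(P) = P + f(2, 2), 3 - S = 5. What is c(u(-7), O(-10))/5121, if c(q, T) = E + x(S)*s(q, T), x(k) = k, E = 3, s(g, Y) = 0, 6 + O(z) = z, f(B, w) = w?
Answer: 1/1707 ≈ 0.00058582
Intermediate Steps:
S = -2 (S = 3 - 1*5 = 3 - 5 = -2)
O(z) = -6 + z
u(P) = 2 + P (u(P) = P + 2 = 2 + P)
c(q, T) = 3 (c(q, T) = 3 - 2*0 = 3 + 0 = 3)
c(u(-7), O(-10))/5121 = 3/5121 = 3*(1/5121) = 1/1707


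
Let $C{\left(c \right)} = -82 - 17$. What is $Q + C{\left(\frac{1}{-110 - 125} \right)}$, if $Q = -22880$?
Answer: $-22979$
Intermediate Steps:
$C{\left(c \right)} = -99$
$Q + C{\left(\frac{1}{-110 - 125} \right)} = -22880 - 99 = -22979$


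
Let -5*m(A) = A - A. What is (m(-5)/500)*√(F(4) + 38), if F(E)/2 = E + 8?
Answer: 0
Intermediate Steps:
F(E) = 16 + 2*E (F(E) = 2*(E + 8) = 2*(8 + E) = 16 + 2*E)
m(A) = 0 (m(A) = -(A - A)/5 = -⅕*0 = 0)
(m(-5)/500)*√(F(4) + 38) = (0/500)*√((16 + 2*4) + 38) = (0*(1/500))*√((16 + 8) + 38) = 0*√(24 + 38) = 0*√62 = 0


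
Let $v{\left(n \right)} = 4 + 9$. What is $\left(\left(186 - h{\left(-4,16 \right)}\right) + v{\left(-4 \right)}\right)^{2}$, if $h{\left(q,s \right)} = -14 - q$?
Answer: $43681$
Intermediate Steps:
$v{\left(n \right)} = 13$
$\left(\left(186 - h{\left(-4,16 \right)}\right) + v{\left(-4 \right)}\right)^{2} = \left(\left(186 - \left(-14 - -4\right)\right) + 13\right)^{2} = \left(\left(186 - \left(-14 + 4\right)\right) + 13\right)^{2} = \left(\left(186 - -10\right) + 13\right)^{2} = \left(\left(186 + 10\right) + 13\right)^{2} = \left(196 + 13\right)^{2} = 209^{2} = 43681$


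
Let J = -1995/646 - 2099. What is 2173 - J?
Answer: 145353/34 ≈ 4275.1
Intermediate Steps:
J = -71471/34 (J = -1995*1/646 - 2099 = -105/34 - 2099 = -71471/34 ≈ -2102.1)
2173 - J = 2173 - 1*(-71471/34) = 2173 + 71471/34 = 145353/34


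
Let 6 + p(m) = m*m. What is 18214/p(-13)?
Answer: 18214/163 ≈ 111.74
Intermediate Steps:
p(m) = -6 + m² (p(m) = -6 + m*m = -6 + m²)
18214/p(-13) = 18214/(-6 + (-13)²) = 18214/(-6 + 169) = 18214/163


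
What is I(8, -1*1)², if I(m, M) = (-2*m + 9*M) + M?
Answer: 676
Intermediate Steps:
I(m, M) = -2*m + 10*M
I(8, -1*1)² = (-2*8 + 10*(-1*1))² = (-16 + 10*(-1))² = (-16 - 10)² = (-26)² = 676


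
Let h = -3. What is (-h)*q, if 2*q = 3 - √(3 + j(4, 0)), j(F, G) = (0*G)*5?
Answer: 9/2 - 3*√3/2 ≈ 1.9019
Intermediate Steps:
j(F, G) = 0 (j(F, G) = 0*5 = 0)
q = 3/2 - √3/2 (q = (3 - √(3 + 0))/2 = (3 - √3)/2 = 3/2 - √3/2 ≈ 0.63398)
(-h)*q = (-1*(-3))*(3/2 - √3/2) = 3*(3/2 - √3/2) = 9/2 - 3*√3/2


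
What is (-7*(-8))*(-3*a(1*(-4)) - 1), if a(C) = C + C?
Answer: 1288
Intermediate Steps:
a(C) = 2*C
(-7*(-8))*(-3*a(1*(-4)) - 1) = (-7*(-8))*(-6*1*(-4) - 1) = 56*(-6*(-4) - 1) = 56*(-3*(-8) - 1) = 56*(24 - 1) = 56*23 = 1288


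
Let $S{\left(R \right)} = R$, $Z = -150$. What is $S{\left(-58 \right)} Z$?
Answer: $8700$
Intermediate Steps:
$S{\left(-58 \right)} Z = \left(-58\right) \left(-150\right) = 8700$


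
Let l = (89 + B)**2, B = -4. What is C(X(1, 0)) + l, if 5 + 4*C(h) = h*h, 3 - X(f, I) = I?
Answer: 7226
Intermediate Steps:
X(f, I) = 3 - I
C(h) = -5/4 + h**2/4 (C(h) = -5/4 + (h*h)/4 = -5/4 + h**2/4)
l = 7225 (l = (89 - 4)**2 = 85**2 = 7225)
C(X(1, 0)) + l = (-5/4 + (3 - 1*0)**2/4) + 7225 = (-5/4 + (3 + 0)**2/4) + 7225 = (-5/4 + (1/4)*3**2) + 7225 = (-5/4 + (1/4)*9) + 7225 = (-5/4 + 9/4) + 7225 = 1 + 7225 = 7226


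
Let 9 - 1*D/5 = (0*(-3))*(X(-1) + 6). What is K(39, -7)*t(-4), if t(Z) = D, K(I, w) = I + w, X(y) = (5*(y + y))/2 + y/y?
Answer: 1440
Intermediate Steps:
X(y) = 1 + 5*y (X(y) = (5*(2*y))*(1/2) + 1 = (10*y)*(1/2) + 1 = 5*y + 1 = 1 + 5*y)
D = 45 (D = 45 - 5*0*(-3)*((1 + 5*(-1)) + 6) = 45 - 0*((1 - 5) + 6) = 45 - 0*(-4 + 6) = 45 - 0*2 = 45 - 5*0 = 45 + 0 = 45)
t(Z) = 45
K(39, -7)*t(-4) = (39 - 7)*45 = 32*45 = 1440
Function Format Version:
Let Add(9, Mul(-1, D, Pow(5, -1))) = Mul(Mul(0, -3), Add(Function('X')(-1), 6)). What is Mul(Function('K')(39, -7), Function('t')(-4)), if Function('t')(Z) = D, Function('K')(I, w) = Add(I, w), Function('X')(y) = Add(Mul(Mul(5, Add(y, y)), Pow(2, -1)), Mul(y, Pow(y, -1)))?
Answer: 1440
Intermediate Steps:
Function('X')(y) = Add(1, Mul(5, y)) (Function('X')(y) = Add(Mul(Mul(5, Mul(2, y)), Rational(1, 2)), 1) = Add(Mul(Mul(10, y), Rational(1, 2)), 1) = Add(Mul(5, y), 1) = Add(1, Mul(5, y)))
D = 45 (D = Add(45, Mul(-5, Mul(Mul(0, -3), Add(Add(1, Mul(5, -1)), 6)))) = Add(45, Mul(-5, Mul(0, Add(Add(1, -5), 6)))) = Add(45, Mul(-5, Mul(0, Add(-4, 6)))) = Add(45, Mul(-5, Mul(0, 2))) = Add(45, Mul(-5, 0)) = Add(45, 0) = 45)
Function('t')(Z) = 45
Mul(Function('K')(39, -7), Function('t')(-4)) = Mul(Add(39, -7), 45) = Mul(32, 45) = 1440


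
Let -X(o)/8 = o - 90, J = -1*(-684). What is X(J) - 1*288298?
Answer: -293050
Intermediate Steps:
J = 684
X(o) = 720 - 8*o (X(o) = -8*(o - 90) = -8*(-90 + o) = 720 - 8*o)
X(J) - 1*288298 = (720 - 8*684) - 1*288298 = (720 - 5472) - 288298 = -4752 - 288298 = -293050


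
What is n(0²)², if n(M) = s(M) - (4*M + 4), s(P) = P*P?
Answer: 16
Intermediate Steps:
s(P) = P²
n(M) = -4 + M² - 4*M (n(M) = M² - (4*M + 4) = M² - (4 + 4*M) = M² + (-4 - 4*M) = -4 + M² - 4*M)
n(0²)² = (-4 + (0²)² - 4*0²)² = (-4 + 0² - 4*0)² = (-4 + 0 + 0)² = (-4)² = 16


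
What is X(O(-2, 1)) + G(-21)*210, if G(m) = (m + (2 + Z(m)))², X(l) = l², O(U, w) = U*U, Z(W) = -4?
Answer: 111106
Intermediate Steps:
O(U, w) = U²
G(m) = (-2 + m)² (G(m) = (m + (2 - 4))² = (m - 2)² = (-2 + m)²)
X(O(-2, 1)) + G(-21)*210 = ((-2)²)² + (-2 - 21)²*210 = 4² + (-23)²*210 = 16 + 529*210 = 16 + 111090 = 111106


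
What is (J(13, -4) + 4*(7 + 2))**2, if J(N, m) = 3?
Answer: 1521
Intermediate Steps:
(J(13, -4) + 4*(7 + 2))**2 = (3 + 4*(7 + 2))**2 = (3 + 4*9)**2 = (3 + 36)**2 = 39**2 = 1521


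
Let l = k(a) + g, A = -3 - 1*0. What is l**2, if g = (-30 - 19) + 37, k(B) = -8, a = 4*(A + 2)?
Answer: 400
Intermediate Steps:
A = -3 (A = -3 + 0 = -3)
a = -4 (a = 4*(-3 + 2) = 4*(-1) = -4)
g = -12 (g = -49 + 37 = -12)
l = -20 (l = -8 - 12 = -20)
l**2 = (-20)**2 = 400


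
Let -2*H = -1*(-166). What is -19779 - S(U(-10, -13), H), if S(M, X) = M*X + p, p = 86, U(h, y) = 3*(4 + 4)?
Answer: -17873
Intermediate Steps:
U(h, y) = 24 (U(h, y) = 3*8 = 24)
H = -83 (H = -(-1)*(-166)/2 = -½*166 = -83)
S(M, X) = 86 + M*X (S(M, X) = M*X + 86 = 86 + M*X)
-19779 - S(U(-10, -13), H) = -19779 - (86 + 24*(-83)) = -19779 - (86 - 1992) = -19779 - 1*(-1906) = -19779 + 1906 = -17873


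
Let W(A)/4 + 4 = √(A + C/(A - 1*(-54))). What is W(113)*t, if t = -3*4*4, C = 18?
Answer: 768 - 192*√3154463/167 ≈ -1274.0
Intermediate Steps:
t = -48 (t = -12*4 = -48)
W(A) = -16 + 4*√(A + 18/(54 + A)) (W(A) = -16 + 4*√(A + 18/(A - 1*(-54))) = -16 + 4*√(A + 18/(A + 54)) = -16 + 4*√(A + 18/(54 + A)))
W(113)*t = (-16 + 4*√((18 + 113*(54 + 113))/(54 + 113)))*(-48) = (-16 + 4*√((18 + 113*167)/167))*(-48) = (-16 + 4*√((18 + 18871)/167))*(-48) = (-16 + 4*√((1/167)*18889))*(-48) = (-16 + 4*√(18889/167))*(-48) = (-16 + 4*(√3154463/167))*(-48) = (-16 + 4*√3154463/167)*(-48) = 768 - 192*√3154463/167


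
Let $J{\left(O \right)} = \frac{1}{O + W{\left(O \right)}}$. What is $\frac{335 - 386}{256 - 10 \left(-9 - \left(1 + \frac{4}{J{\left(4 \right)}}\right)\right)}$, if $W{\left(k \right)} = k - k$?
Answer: $- \frac{17}{172} \approx -0.098837$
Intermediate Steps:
$W{\left(k \right)} = 0$
$J{\left(O \right)} = \frac{1}{O}$ ($J{\left(O \right)} = \frac{1}{O + 0} = \frac{1}{O}$)
$\frac{335 - 386}{256 - 10 \left(-9 - \left(1 + \frac{4}{J{\left(4 \right)}}\right)\right)} = \frac{335 - 386}{256 - 10 \left(-9 - \left(1 + 16\right)\right)} = - \frac{51}{256 - 10 \left(-9 - \left(1 + 4 \frac{1}{\frac{1}{4}}\right)\right)} = - \frac{51}{256 - 10 \left(-9 - 17\right)} = - \frac{51}{256 - -260} = - \frac{51}{256 + 260} = - \frac{51}{516} = \left(-51\right) \frac{1}{516} = - \frac{17}{172}$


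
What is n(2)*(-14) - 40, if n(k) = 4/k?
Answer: -68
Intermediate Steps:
n(2)*(-14) - 40 = (4/2)*(-14) - 40 = (4*(½))*(-14) - 40 = 2*(-14) - 40 = -28 - 40 = -68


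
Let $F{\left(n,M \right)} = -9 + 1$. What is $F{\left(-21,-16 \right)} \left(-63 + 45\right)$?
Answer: $144$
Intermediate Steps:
$F{\left(n,M \right)} = -8$
$F{\left(-21,-16 \right)} \left(-63 + 45\right) = - 8 \left(-63 + 45\right) = \left(-8\right) \left(-18\right) = 144$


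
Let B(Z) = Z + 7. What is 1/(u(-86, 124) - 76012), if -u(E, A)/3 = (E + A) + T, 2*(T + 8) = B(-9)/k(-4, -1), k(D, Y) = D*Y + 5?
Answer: -3/228305 ≈ -1.3140e-5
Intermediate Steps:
B(Z) = 7 + Z
k(D, Y) = 5 + D*Y
T = -73/9 (T = -8 + ((7 - 9)/(5 - 4*(-1)))/2 = -8 + (-2/(5 + 4))/2 = -8 + (-2/9)/2 = -8 + (-2*⅑)/2 = -8 + (½)*(-2/9) = -8 - ⅑ = -73/9 ≈ -8.1111)
u(E, A) = 73/3 - 3*A - 3*E (u(E, A) = -3*((E + A) - 73/9) = -3*((A + E) - 73/9) = -3*(-73/9 + A + E) = 73/3 - 3*A - 3*E)
1/(u(-86, 124) - 76012) = 1/((73/3 - 3*124 - 3*(-86)) - 76012) = 1/((73/3 - 372 + 258) - 76012) = 1/(-269/3 - 76012) = 1/(-228305/3) = -3/228305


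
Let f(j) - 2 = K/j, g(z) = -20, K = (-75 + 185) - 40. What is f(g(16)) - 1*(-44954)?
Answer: 89905/2 ≈ 44953.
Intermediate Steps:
K = 70 (K = 110 - 40 = 70)
f(j) = 2 + 70/j
f(g(16)) - 1*(-44954) = (2 + 70/(-20)) - 1*(-44954) = (2 + 70*(-1/20)) + 44954 = (2 - 7/2) + 44954 = -3/2 + 44954 = 89905/2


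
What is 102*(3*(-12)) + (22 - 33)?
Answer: -3683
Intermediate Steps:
102*(3*(-12)) + (22 - 33) = 102*(-36) - 11 = -3672 - 11 = -3683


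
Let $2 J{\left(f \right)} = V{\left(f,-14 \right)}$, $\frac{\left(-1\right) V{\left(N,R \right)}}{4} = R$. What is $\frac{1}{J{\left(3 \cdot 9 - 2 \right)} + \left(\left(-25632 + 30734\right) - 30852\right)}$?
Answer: $- \frac{1}{25722} \approx -3.8877 \cdot 10^{-5}$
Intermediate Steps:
$V{\left(N,R \right)} = - 4 R$
$J{\left(f \right)} = 28$ ($J{\left(f \right)} = \frac{\left(-4\right) \left(-14\right)}{2} = \frac{1}{2} \cdot 56 = 28$)
$\frac{1}{J{\left(3 \cdot 9 - 2 \right)} + \left(\left(-25632 + 30734\right) - 30852\right)} = \frac{1}{28 + \left(\left(-25632 + 30734\right) - 30852\right)} = \frac{1}{28 + \left(5102 - 30852\right)} = \frac{1}{28 - 25750} = \frac{1}{-25722} = - \frac{1}{25722}$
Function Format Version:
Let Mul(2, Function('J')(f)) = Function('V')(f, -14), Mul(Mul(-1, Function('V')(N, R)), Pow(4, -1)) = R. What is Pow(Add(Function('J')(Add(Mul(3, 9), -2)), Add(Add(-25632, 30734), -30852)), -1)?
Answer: Rational(-1, 25722) ≈ -3.8877e-5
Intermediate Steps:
Function('V')(N, R) = Mul(-4, R)
Function('J')(f) = 28 (Function('J')(f) = Mul(Rational(1, 2), Mul(-4, -14)) = Mul(Rational(1, 2), 56) = 28)
Pow(Add(Function('J')(Add(Mul(3, 9), -2)), Add(Add(-25632, 30734), -30852)), -1) = Pow(Add(28, Add(Add(-25632, 30734), -30852)), -1) = Pow(Add(28, Add(5102, -30852)), -1) = Pow(Add(28, -25750), -1) = Pow(-25722, -1) = Rational(-1, 25722)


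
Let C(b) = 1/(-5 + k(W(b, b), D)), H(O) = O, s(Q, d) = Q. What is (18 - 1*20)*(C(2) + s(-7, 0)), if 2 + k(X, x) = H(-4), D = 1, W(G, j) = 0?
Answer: 156/11 ≈ 14.182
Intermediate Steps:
k(X, x) = -6 (k(X, x) = -2 - 4 = -6)
C(b) = -1/11 (C(b) = 1/(-5 - 6) = 1/(-11) = -1/11)
(18 - 1*20)*(C(2) + s(-7, 0)) = (18 - 1*20)*(-1/11 - 7) = (18 - 20)*(-78/11) = -2*(-78/11) = 156/11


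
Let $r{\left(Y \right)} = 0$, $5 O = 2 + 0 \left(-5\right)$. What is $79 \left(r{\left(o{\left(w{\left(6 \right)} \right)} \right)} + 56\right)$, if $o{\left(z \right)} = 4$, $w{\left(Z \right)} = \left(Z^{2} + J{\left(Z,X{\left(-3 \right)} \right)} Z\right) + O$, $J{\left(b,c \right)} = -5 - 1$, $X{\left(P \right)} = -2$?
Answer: $4424$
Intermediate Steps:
$O = \frac{2}{5}$ ($O = \frac{2 + 0 \left(-5\right)}{5} = \frac{2 + 0}{5} = \frac{1}{5} \cdot 2 = \frac{2}{5} \approx 0.4$)
$J{\left(b,c \right)} = -6$
$w{\left(Z \right)} = \frac{2}{5} + Z^{2} - 6 Z$ ($w{\left(Z \right)} = \left(Z^{2} - 6 Z\right) + \frac{2}{5} = \frac{2}{5} + Z^{2} - 6 Z$)
$79 \left(r{\left(o{\left(w{\left(6 \right)} \right)} \right)} + 56\right) = 79 \left(0 + 56\right) = 79 \cdot 56 = 4424$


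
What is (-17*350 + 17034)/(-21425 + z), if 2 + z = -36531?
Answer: -5542/28979 ≈ -0.19124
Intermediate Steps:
z = -36533 (z = -2 - 36531 = -36533)
(-17*350 + 17034)/(-21425 + z) = (-17*350 + 17034)/(-21425 - 36533) = (-5950 + 17034)/(-57958) = 11084*(-1/57958) = -5542/28979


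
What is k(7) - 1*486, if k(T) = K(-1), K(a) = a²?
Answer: -485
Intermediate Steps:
k(T) = 1 (k(T) = (-1)² = 1)
k(7) - 1*486 = 1 - 1*486 = 1 - 486 = -485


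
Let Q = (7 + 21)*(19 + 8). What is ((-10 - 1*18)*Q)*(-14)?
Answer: 296352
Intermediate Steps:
Q = 756 (Q = 28*27 = 756)
((-10 - 1*18)*Q)*(-14) = ((-10 - 1*18)*756)*(-14) = ((-10 - 18)*756)*(-14) = -28*756*(-14) = -21168*(-14) = 296352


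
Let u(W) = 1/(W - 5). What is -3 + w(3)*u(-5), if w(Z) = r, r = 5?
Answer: -7/2 ≈ -3.5000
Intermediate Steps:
w(Z) = 5
u(W) = 1/(-5 + W)
-3 + w(3)*u(-5) = -3 + 5/(-5 - 5) = -3 + 5/(-10) = -3 + 5*(-⅒) = -3 - ½ = -7/2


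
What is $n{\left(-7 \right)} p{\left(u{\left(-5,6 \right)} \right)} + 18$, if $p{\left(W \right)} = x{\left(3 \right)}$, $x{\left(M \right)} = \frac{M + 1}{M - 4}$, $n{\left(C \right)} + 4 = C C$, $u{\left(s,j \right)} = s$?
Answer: $-162$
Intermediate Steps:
$n{\left(C \right)} = -4 + C^{2}$ ($n{\left(C \right)} = -4 + C C = -4 + C^{2}$)
$x{\left(M \right)} = \frac{1 + M}{-4 + M}$
$p{\left(W \right)} = -4$ ($p{\left(W \right)} = \frac{1 + 3}{-4 + 3} = \frac{1}{-1} \cdot 4 = \left(-1\right) 4 = -4$)
$n{\left(-7 \right)} p{\left(u{\left(-5,6 \right)} \right)} + 18 = \left(-4 + \left(-7\right)^{2}\right) \left(-4\right) + 18 = \left(-4 + 49\right) \left(-4\right) + 18 = 45 \left(-4\right) + 18 = -180 + 18 = -162$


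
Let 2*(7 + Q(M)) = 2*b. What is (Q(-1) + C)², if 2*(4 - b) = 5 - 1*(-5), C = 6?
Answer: 4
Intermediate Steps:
b = -1 (b = 4 - (5 - 1*(-5))/2 = 4 - (5 + 5)/2 = 4 - ½*10 = 4 - 5 = -1)
Q(M) = -8 (Q(M) = -7 + (2*(-1))/2 = -7 + (½)*(-2) = -7 - 1 = -8)
(Q(-1) + C)² = (-8 + 6)² = (-2)² = 4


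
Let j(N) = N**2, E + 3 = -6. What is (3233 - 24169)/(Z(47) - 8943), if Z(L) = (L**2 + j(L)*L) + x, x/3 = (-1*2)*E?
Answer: -20936/97143 ≈ -0.21552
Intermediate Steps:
E = -9 (E = -3 - 6 = -9)
x = 54 (x = 3*(-1*2*(-9)) = 3*(-2*(-9)) = 3*18 = 54)
Z(L) = 54 + L**2 + L**3 (Z(L) = (L**2 + L**2*L) + 54 = (L**2 + L**3) + 54 = 54 + L**2 + L**3)
(3233 - 24169)/(Z(47) - 8943) = (3233 - 24169)/((54 + 47**2 + 47**3) - 8943) = -20936/((54 + 2209 + 103823) - 8943) = -20936/(106086 - 8943) = -20936/97143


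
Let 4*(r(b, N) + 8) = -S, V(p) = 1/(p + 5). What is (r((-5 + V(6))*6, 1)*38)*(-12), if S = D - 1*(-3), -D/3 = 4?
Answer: 2622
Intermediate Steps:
D = -12 (D = -3*4 = -12)
V(p) = 1/(5 + p)
S = -9 (S = -12 - 1*(-3) = -12 + 3 = -9)
r(b, N) = -23/4 (r(b, N) = -8 + (-1*(-9))/4 = -8 + (1/4)*9 = -8 + 9/4 = -23/4)
(r((-5 + V(6))*6, 1)*38)*(-12) = -23/4*38*(-12) = -437/2*(-12) = 2622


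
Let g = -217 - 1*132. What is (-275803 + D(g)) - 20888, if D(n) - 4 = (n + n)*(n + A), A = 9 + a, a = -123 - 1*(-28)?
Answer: 6943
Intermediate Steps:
a = -95 (a = -123 + 28 = -95)
g = -349 (g = -217 - 132 = -349)
A = -86 (A = 9 - 95 = -86)
D(n) = 4 + 2*n*(-86 + n) (D(n) = 4 + (n + n)*(n - 86) = 4 + (2*n)*(-86 + n) = 4 + 2*n*(-86 + n))
(-275803 + D(g)) - 20888 = (-275803 + (4 - 172*(-349) + 2*(-349)²)) - 20888 = (-275803 + (4 + 60028 + 2*121801)) - 20888 = (-275803 + (4 + 60028 + 243602)) - 20888 = (-275803 + 303634) - 20888 = 27831 - 20888 = 6943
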